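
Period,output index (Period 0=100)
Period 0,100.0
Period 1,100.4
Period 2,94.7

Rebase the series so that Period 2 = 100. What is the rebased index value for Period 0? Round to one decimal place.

Rebased(Period 0) = 100.0 / 94.7 × 100 = 105.5966

105.6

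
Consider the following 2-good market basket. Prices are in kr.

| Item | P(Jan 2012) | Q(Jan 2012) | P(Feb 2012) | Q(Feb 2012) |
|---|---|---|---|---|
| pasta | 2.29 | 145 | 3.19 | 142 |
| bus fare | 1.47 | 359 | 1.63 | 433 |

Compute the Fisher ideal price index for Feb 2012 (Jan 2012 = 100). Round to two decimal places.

121.17

Laspeyres component (base-period weights):
ΣP(Feb 2012)Q(Jan 2012) = 3.19×145 + 1.63×359 = 462.55 + 585.17 = 1047.72
ΣP(Jan 2012)Q(Jan 2012) = 2.29×145 + 1.47×359 = 332.05 + 527.73 = 859.78
L = 1047.72 / 859.78 × 100 = 121.8591
Paasche component (current-period weights):
ΣP(Feb 2012)Q(Feb 2012) = 3.19×142 + 1.63×433 = 452.98 + 705.79 = 1158.77
ΣP(Jan 2012)Q(Feb 2012) = 2.29×142 + 1.47×433 = 325.18 + 636.51 = 961.69
P = 1158.77 / 961.69 × 100 = 120.4931
Fisher = √(L × P) = √(121.8591 × 120.4931) = 121.1742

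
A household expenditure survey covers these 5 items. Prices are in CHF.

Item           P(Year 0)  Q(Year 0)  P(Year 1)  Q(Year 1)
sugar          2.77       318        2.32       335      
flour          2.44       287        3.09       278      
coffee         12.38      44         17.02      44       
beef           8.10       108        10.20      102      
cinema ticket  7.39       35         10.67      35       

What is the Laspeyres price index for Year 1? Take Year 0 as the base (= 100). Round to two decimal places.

118.08

Laspeyres price index uses base-period quantities as weights.
ΣP(Year 1)·Q(Year 0) = 2.32×318 + 3.09×287 + 17.02×44 + 10.20×108 + 10.67×35 = 737.76 + 886.83 + 748.88 + 1101.6 + 373.45 = 3848.52
ΣP(Year 0)·Q(Year 0) = 2.77×318 + 2.44×287 + 12.38×44 + 8.10×108 + 7.39×35 = 880.86 + 700.28 + 544.72 + 874.8 + 258.65 = 3259.31
Index = 3848.52 / 3259.31 × 100 = 118.0778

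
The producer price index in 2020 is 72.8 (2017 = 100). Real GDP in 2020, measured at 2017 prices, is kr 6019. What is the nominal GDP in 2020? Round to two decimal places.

Nominal = Real × (Index/100) = 6019 × (72.8/100)
        = 6019 × 0.728 = 4381.8320

4381.83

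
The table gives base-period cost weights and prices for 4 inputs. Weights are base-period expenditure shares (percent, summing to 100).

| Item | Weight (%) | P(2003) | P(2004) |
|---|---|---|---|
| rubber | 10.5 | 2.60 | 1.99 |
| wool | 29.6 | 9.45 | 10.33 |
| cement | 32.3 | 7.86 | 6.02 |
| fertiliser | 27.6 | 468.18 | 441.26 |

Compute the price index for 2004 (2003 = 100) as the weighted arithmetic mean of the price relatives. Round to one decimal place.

rubber: 10.5 × (1.99/2.60) = 10.5 × 0.765385 = 8.0365
wool: 29.6 × (10.33/9.45) = 29.6 × 1.093122 = 32.3564
cement: 32.3 × (6.02/7.86) = 32.3 × 0.765903 = 24.7387
fertiliser: 27.6 × (441.26/468.18) = 27.6 × 0.942501 = 26.0130
Index = Σ wᵢ·(p₁ᵢ/p₀ᵢ) = 8.0365 + 32.3564 + 24.7387 + 26.0130 = 91.1446

91.1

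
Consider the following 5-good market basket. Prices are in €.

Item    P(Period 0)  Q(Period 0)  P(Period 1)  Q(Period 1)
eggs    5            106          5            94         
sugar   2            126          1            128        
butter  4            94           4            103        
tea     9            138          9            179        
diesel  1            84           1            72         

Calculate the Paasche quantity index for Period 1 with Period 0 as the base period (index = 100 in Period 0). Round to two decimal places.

114.21

Paasche quantity index uses current-period prices as weights.
ΣP(Period 1)·Q(Period 1) = 5×94 + 1×128 + 4×103 + 9×179 + 1×72 = 470 + 128 + 412 + 1611 + 72 = 2693
ΣP(Period 1)·Q(Period 0) = 5×106 + 1×126 + 4×94 + 9×138 + 1×84 = 530 + 126 + 376 + 1242 + 84 = 2358
Index = 2693 / 2358 × 100 = 114.2070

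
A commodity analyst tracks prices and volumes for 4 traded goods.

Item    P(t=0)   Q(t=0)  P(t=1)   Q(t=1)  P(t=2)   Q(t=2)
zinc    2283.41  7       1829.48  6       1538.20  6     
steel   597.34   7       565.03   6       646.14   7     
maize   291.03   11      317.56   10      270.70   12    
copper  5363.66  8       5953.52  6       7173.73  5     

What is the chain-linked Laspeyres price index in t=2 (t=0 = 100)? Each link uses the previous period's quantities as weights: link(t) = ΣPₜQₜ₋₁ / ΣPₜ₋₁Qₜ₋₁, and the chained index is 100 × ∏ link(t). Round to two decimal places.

113.18

Link t=0→t=1:
ΣP(t=1)Q(t=0) = 1829.48×7 + 565.03×7 + 317.56×11 + 5953.52×8 = 12806.36 + 3955.21 + 3493.16 + 47628.16 = 67882.89
ΣP(t=0)Q(t=0) = 2283.41×7 + 597.34×7 + 291.03×11 + 5363.66×8 = 15983.87 + 4181.38 + 3201.33 + 42909.28 = 66275.86
link = 67882.89/66275.86 = 1.024248
Link t=1→t=2:
ΣP(t=2)Q(t=1) = 1538.20×6 + 646.14×6 + 270.70×10 + 7173.73×6 = 9229.2 + 3876.84 + 2707 + 43042.38 = 58855.42
ΣP(t=1)Q(t=1) = 1829.48×6 + 565.03×6 + 317.56×10 + 5953.52×6 = 10976.88 + 3390.18 + 3175.6 + 35721.12 = 53263.78
link = 58855.42/53263.78 = 1.104980
Chained index = 100 × 1.024248 × 1.104980 = 113.1773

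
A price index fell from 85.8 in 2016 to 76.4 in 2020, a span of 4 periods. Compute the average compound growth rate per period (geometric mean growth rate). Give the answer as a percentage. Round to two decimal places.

-2.86%

Growth factor = (76.4/85.8)^(1/4) = (0.890443)^(1/4) = 0.971408
Growth rate = 0.971408 − 1 = -0.028592 = -2.8592%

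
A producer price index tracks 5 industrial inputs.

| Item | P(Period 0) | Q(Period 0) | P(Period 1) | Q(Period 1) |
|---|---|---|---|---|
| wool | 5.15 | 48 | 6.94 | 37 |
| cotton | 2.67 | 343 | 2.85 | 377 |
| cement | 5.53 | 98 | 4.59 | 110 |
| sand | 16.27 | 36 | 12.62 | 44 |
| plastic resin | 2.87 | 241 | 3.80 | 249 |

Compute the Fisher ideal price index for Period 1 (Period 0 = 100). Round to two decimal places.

Laspeyres component (base-period weights):
ΣP(Period 1)Q(Period 0) = 6.94×48 + 2.85×343 + 4.59×98 + 12.62×36 + 3.80×241 = 333.12 + 977.55 + 449.82 + 454.32 + 915.8 = 3130.61
ΣP(Period 0)Q(Period 0) = 5.15×48 + 2.67×343 + 5.53×98 + 16.27×36 + 2.87×241 = 247.2 + 915.81 + 541.94 + 585.72 + 691.67 = 2982.34
L = 3130.61 / 2982.34 × 100 = 104.9716
Paasche component (current-period weights):
ΣP(Period 1)Q(Period 1) = 6.94×37 + 2.85×377 + 4.59×110 + 12.62×44 + 3.80×249 = 256.78 + 1074.45 + 504.9 + 555.28 + 946.2 = 3337.61
ΣP(Period 0)Q(Period 1) = 5.15×37 + 2.67×377 + 5.53×110 + 16.27×44 + 2.87×249 = 190.55 + 1006.59 + 608.3 + 715.88 + 714.63 = 3235.95
P = 3337.61 / 3235.95 × 100 = 103.1416
Fisher = √(L × P) = √(104.9716 × 103.1416) = 104.0526

104.05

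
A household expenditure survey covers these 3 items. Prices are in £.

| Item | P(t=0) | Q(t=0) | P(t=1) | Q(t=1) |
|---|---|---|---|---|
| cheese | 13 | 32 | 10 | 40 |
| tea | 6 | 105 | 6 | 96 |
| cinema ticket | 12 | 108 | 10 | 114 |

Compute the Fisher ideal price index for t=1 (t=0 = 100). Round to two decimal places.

Laspeyres component (base-period weights):
ΣP(t=1)Q(t=0) = 10×32 + 6×105 + 10×108 = 320 + 630 + 1080 = 2030
ΣP(t=0)Q(t=0) = 13×32 + 6×105 + 12×108 = 416 + 630 + 1296 = 2342
L = 2030 / 2342 × 100 = 86.6781
Paasche component (current-period weights):
ΣP(t=1)Q(t=1) = 10×40 + 6×96 + 10×114 = 400 + 576 + 1140 = 2116
ΣP(t=0)Q(t=1) = 13×40 + 6×96 + 12×114 = 520 + 576 + 1368 = 2464
P = 2116 / 2464 × 100 = 85.8766
Fisher = √(L × P) = √(86.6781 × 85.8766) = 86.2764

86.28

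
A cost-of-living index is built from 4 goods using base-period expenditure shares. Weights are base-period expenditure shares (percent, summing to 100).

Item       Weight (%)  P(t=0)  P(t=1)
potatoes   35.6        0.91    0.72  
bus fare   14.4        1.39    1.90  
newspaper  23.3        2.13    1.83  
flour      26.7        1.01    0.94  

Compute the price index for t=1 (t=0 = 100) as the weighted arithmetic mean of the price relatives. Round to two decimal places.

potatoes: 35.6 × (0.72/0.91) = 35.6 × 0.791209 = 28.1670
bus fare: 14.4 × (1.90/1.39) = 14.4 × 1.366906 = 19.6835
newspaper: 23.3 × (1.83/2.13) = 23.3 × 0.859155 = 20.0183
flour: 26.7 × (0.94/1.01) = 26.7 × 0.930693 = 24.8495
Index = Σ wᵢ·(p₁ᵢ/p₀ᵢ) = 28.1670 + 19.6835 + 20.0183 + 24.8495 = 92.7183

92.72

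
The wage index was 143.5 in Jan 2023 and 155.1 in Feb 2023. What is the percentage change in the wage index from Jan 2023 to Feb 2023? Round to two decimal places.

8.08%

Change = (155.1 − 143.5) / 143.5 × 100
       = 11.6 / 143.5 × 100 = 8.0836%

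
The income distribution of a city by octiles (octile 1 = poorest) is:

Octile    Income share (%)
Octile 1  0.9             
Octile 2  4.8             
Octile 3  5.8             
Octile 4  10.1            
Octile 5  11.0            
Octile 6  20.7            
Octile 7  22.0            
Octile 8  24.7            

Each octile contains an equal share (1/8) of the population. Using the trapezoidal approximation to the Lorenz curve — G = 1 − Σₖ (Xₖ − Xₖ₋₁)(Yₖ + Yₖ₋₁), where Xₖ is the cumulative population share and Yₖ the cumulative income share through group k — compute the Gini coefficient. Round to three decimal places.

0.373

Cumulative income shares Yₖ: 0.0090, 0.0570, 0.1150, 0.2160, 0.3260, 0.5330, 0.7530, 1.0000
Σ (Xₖ−Xₖ₋₁)(Yₖ+Yₖ₋₁) = (1/8)(0.0090+0.0000) + (1/8)(0.0570+0.0090) + (1/8)(0.1150+0.0570) + (1/8)(0.2160+0.1150) + (1/8)(0.3260+0.2160) + (1/8)(0.5330+0.3260) + (1/8)(0.7530+0.5330) + (1/8)(1.0000+0.7530)
  = 0.0011 + 0.0083 + 0.0215 + 0.0414 + 0.0677 + 0.1074 + 0.1607 + 0.2191 = 0.6272
G = 1 − 0.6272 = 0.3728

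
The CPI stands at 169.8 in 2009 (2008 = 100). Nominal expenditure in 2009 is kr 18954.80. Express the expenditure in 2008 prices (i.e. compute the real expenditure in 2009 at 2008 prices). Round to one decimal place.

Real = Nominal ÷ (Index/100) = 18954.80 ÷ (169.8/100)
     = 18954.80 ÷ 1.698 = 11163.0153

11163.0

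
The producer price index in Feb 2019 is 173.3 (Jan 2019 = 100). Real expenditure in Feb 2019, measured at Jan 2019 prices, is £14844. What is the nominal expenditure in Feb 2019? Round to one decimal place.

Nominal = Real × (Index/100) = 14844 × (173.3/100)
        = 14844 × 1.733 = 25724.6520

25724.7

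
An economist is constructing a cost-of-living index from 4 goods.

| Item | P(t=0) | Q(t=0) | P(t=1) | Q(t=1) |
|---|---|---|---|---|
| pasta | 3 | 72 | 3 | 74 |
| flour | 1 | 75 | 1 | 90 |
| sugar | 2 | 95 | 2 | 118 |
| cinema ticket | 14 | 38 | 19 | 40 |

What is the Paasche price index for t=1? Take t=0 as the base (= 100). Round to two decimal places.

Paasche price index uses current-period quantities as weights.
ΣP(t=1)·Q(t=1) = 3×74 + 1×90 + 2×118 + 19×40 = 222 + 90 + 236 + 760 = 1308
ΣP(t=0)·Q(t=1) = 3×74 + 1×90 + 2×118 + 14×40 = 222 + 90 + 236 + 560 = 1108
Index = 1308 / 1108 × 100 = 118.0505

118.05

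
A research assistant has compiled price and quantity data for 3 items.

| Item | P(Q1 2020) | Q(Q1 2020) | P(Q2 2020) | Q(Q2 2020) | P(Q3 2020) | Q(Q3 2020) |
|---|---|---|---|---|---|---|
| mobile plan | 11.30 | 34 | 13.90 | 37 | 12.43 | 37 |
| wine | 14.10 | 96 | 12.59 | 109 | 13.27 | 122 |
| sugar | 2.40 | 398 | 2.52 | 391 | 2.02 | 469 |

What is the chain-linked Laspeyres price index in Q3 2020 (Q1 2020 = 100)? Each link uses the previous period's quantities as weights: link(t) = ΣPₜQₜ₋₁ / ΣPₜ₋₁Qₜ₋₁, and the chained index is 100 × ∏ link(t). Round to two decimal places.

93.57

Link Q1 2020→Q2 2020:
ΣP(Q2 2020)Q(Q1 2020) = 13.90×34 + 12.59×96 + 2.52×398 = 472.6 + 1208.64 + 1002.96 = 2684.2
ΣP(Q1 2020)Q(Q1 2020) = 11.30×34 + 14.10×96 + 2.40×398 = 384.2 + 1353.6 + 955.2 = 2693
link = 2684.2/2693 = 0.996732
Link Q2 2020→Q3 2020:
ΣP(Q3 2020)Q(Q2 2020) = 12.43×37 + 13.27×109 + 2.02×391 = 459.91 + 1446.43 + 789.82 = 2696.16
ΣP(Q2 2020)Q(Q2 2020) = 13.90×37 + 12.59×109 + 2.52×391 = 514.3 + 1372.31 + 985.32 = 2871.93
link = 2696.16/2871.93 = 0.938797
Chained index = 100 × 0.996732 × 0.938797 = 93.5730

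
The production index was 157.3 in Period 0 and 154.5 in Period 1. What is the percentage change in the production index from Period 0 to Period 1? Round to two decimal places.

-1.78%

Change = (154.5 − 157.3) / 157.3 × 100
       = -2.8 / 157.3 × 100 = -1.7800%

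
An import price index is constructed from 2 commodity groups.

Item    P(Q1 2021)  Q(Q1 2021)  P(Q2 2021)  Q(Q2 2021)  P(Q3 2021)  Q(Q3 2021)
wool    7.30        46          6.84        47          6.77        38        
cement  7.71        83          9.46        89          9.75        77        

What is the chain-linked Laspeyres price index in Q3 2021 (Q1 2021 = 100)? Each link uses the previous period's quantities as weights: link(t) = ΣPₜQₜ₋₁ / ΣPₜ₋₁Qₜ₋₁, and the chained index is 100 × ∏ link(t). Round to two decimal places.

114.90

Link Q1 2021→Q2 2021:
ΣP(Q2 2021)Q(Q1 2021) = 6.84×46 + 9.46×83 = 314.64 + 785.18 = 1099.82
ΣP(Q1 2021)Q(Q1 2021) = 7.30×46 + 7.71×83 = 335.8 + 639.93 = 975.73
link = 1099.82/975.73 = 1.127177
Link Q2 2021→Q3 2021:
ΣP(Q3 2021)Q(Q2 2021) = 6.77×47 + 9.75×89 = 318.19 + 867.75 = 1185.94
ΣP(Q2 2021)Q(Q2 2021) = 6.84×47 + 9.46×89 = 321.48 + 841.94 = 1163.42
link = 1185.94/1163.42 = 1.019357
Chained index = 100 × 1.127177 × 1.019357 = 114.8995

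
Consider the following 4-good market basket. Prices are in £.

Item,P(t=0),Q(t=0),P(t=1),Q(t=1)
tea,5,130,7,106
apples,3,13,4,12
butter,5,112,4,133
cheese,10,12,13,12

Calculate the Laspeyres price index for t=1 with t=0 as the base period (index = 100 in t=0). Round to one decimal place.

Laspeyres price index uses base-period quantities as weights.
ΣP(t=1)·Q(t=0) = 7×130 + 4×13 + 4×112 + 13×12 = 910 + 52 + 448 + 156 = 1566
ΣP(t=0)·Q(t=0) = 5×130 + 3×13 + 5×112 + 10×12 = 650 + 39 + 560 + 120 = 1369
Index = 1566 / 1369 × 100 = 114.3901

114.4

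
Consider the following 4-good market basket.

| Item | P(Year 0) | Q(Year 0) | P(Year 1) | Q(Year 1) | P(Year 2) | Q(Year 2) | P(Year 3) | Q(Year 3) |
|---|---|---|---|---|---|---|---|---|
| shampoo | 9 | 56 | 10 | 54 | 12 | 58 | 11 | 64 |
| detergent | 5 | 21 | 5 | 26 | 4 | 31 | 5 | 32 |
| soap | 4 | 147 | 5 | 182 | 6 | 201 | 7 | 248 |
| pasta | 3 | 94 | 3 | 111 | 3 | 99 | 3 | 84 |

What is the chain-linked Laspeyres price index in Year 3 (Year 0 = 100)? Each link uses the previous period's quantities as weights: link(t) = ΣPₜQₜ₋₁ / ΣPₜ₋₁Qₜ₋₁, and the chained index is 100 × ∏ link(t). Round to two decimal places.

139.11

Link Year 0→Year 1:
ΣP(Year 1)Q(Year 0) = 10×56 + 5×21 + 5×147 + 3×94 = 560 + 105 + 735 + 282 = 1682
ΣP(Year 0)Q(Year 0) = 9×56 + 5×21 + 4×147 + 3×94 = 504 + 105 + 588 + 282 = 1479
link = 1682/1479 = 1.137255
Link Year 1→Year 2:
ΣP(Year 2)Q(Year 1) = 12×54 + 4×26 + 6×182 + 3×111 = 648 + 104 + 1092 + 333 = 2177
ΣP(Year 1)Q(Year 1) = 10×54 + 5×26 + 5×182 + 3×111 = 540 + 130 + 910 + 333 = 1913
link = 2177/1913 = 1.138003
Link Year 2→Year 3:
ΣP(Year 3)Q(Year 2) = 11×58 + 5×31 + 7×201 + 3×99 = 638 + 155 + 1407 + 297 = 2497
ΣP(Year 2)Q(Year 2) = 12×58 + 4×31 + 6×201 + 3×99 = 696 + 124 + 1206 + 297 = 2323
link = 2497/2323 = 1.074903
Chained index = 100 × 1.137255 × 1.138003 × 1.074903 = 139.1139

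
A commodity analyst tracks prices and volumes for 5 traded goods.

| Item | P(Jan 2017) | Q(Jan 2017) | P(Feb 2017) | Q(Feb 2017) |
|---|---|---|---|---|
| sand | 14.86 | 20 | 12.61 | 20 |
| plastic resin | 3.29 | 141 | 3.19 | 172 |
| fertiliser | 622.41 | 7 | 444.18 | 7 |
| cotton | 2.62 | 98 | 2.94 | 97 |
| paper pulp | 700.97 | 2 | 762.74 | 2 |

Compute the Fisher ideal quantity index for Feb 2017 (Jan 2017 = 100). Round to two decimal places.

101.59

Laspeyres component (base-period weights):
ΣP(Jan 2017)Q(Feb 2017) = 14.86×20 + 3.29×172 + 622.41×7 + 2.62×97 + 700.97×2 = 297.2 + 565.88 + 4356.87 + 254.14 + 1401.94 = 6876.03
ΣP(Jan 2017)Q(Jan 2017) = 14.86×20 + 3.29×141 + 622.41×7 + 2.62×98 + 700.97×2 = 297.2 + 463.89 + 4356.87 + 256.76 + 1401.94 = 6776.66
L = 6876.03 / 6776.66 × 100 = 101.4664
Paasche component (current-period weights):
ΣP(Feb 2017)Q(Feb 2017) = 12.61×20 + 3.19×172 + 444.18×7 + 2.94×97 + 762.74×2 = 252.2 + 548.68 + 3109.26 + 285.18 + 1525.48 = 5720.8
ΣP(Feb 2017)Q(Jan 2017) = 12.61×20 + 3.19×141 + 444.18×7 + 2.94×98 + 762.74×2 = 252.2 + 449.79 + 3109.26 + 288.12 + 1525.48 = 5624.85
P = 5720.8 / 5624.85 × 100 = 101.7058
Fisher = √(L × P) = √(101.4664 × 101.7058) = 101.5860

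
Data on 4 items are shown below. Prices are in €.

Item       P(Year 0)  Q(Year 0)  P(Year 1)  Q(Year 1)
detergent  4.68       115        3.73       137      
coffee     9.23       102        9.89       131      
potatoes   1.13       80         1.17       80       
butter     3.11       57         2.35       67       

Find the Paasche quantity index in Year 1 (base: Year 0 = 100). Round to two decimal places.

Paasche quantity index uses current-period prices as weights.
ΣP(Year 1)·Q(Year 1) = 3.73×137 + 9.89×131 + 1.17×80 + 2.35×67 = 511.01 + 1295.59 + 93.6 + 157.45 = 2057.65
ΣP(Year 1)·Q(Year 0) = 3.73×115 + 9.89×102 + 1.17×80 + 2.35×57 = 428.95 + 1008.78 + 93.6 + 133.95 = 1665.28
Index = 2057.65 / 1665.28 × 100 = 123.5618

123.56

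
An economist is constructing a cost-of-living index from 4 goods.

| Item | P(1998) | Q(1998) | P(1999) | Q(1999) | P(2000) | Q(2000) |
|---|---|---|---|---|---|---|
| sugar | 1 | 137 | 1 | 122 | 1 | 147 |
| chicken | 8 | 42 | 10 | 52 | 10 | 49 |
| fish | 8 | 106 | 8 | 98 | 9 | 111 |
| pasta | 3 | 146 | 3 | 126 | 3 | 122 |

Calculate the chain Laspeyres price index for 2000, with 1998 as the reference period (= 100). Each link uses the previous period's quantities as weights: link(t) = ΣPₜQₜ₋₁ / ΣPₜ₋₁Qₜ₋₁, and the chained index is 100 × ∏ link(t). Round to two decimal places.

110.47

Link 1998→1999:
ΣP(1999)Q(1998) = 1×137 + 10×42 + 8×106 + 3×146 = 137 + 420 + 848 + 438 = 1843
ΣP(1998)Q(1998) = 1×137 + 8×42 + 8×106 + 3×146 = 137 + 336 + 848 + 438 = 1759
link = 1843/1759 = 1.047754
Link 1999→2000:
ΣP(2000)Q(1999) = 1×122 + 10×52 + 9×98 + 3×126 = 122 + 520 + 882 + 378 = 1902
ΣP(1999)Q(1999) = 1×122 + 10×52 + 8×98 + 3×126 = 122 + 520 + 784 + 378 = 1804
link = 1902/1804 = 1.054324
Chained index = 100 × 1.047754 × 1.054324 = 110.4672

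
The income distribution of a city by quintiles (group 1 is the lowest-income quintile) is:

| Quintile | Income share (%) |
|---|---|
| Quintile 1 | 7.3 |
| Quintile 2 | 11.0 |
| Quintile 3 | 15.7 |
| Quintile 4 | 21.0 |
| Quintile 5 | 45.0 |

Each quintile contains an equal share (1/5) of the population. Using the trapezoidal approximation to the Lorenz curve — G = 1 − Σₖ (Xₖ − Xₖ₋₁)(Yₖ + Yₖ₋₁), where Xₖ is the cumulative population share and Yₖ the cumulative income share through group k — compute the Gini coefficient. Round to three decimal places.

Cumulative income shares Yₖ: 0.0730, 0.1830, 0.3400, 0.5500, 1.0000
Σ (Xₖ−Xₖ₋₁)(Yₖ+Yₖ₋₁) = (1/5)(0.0730+0.0000) + (1/5)(0.1830+0.0730) + (1/5)(0.3400+0.1830) + (1/5)(0.5500+0.3400) + (1/5)(1.0000+0.5500)
  = 0.0146 + 0.0512 + 0.1046 + 0.1780 + 0.3100 = 0.6584
G = 1 − 0.6584 = 0.3416

0.342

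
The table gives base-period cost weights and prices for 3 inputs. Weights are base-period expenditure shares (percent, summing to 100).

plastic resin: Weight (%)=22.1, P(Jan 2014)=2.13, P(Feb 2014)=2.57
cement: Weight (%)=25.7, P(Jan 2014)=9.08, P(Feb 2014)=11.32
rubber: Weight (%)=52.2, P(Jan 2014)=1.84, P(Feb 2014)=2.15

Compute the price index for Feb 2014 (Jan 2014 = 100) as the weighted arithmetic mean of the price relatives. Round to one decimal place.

plastic resin: 22.1 × (2.57/2.13) = 22.1 × 1.206573 = 26.6653
cement: 25.7 × (11.32/9.08) = 25.7 × 1.246696 = 32.0401
rubber: 52.2 × (2.15/1.84) = 52.2 × 1.168478 = 60.9946
Index = Σ wᵢ·(p₁ᵢ/p₀ᵢ) = 26.6653 + 32.0401 + 60.9946 = 119.6999

119.7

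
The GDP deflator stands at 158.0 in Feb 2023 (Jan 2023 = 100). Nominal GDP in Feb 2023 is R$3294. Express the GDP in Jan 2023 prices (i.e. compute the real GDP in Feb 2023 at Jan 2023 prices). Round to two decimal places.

2084.81

Real = Nominal ÷ (Index/100) = 3294 ÷ (158.0/100)
     = 3294 ÷ 1.580 = 2084.8101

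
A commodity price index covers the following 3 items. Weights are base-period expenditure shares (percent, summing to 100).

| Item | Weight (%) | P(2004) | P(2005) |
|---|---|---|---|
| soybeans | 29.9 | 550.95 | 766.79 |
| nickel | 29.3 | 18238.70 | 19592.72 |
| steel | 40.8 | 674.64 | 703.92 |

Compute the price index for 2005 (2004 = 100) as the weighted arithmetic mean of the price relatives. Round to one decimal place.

soybeans: 29.9 × (766.79/550.95) = 29.9 × 1.391760 = 41.6136
nickel: 29.3 × (19592.72/18238.70) = 29.3 × 1.074239 = 31.4752
steel: 40.8 × (703.92/674.64) = 40.8 × 1.043401 = 42.5708
Index = Σ wᵢ·(p₁ᵢ/p₀ᵢ) = 41.6136 + 31.4752 + 42.5708 = 115.6596

115.7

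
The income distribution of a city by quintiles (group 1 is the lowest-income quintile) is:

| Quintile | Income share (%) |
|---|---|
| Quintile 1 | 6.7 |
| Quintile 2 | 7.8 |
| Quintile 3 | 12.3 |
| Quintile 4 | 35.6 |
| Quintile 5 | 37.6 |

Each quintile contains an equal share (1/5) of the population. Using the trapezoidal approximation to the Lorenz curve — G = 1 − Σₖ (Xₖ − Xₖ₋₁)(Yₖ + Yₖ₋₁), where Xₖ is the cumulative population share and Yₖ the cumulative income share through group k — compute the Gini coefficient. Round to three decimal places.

0.358

Cumulative income shares Yₖ: 0.0670, 0.1450, 0.2680, 0.6240, 1.0000
Σ (Xₖ−Xₖ₋₁)(Yₖ+Yₖ₋₁) = (1/5)(0.0670+0.0000) + (1/5)(0.1450+0.0670) + (1/5)(0.2680+0.1450) + (1/5)(0.6240+0.2680) + (1/5)(1.0000+0.6240)
  = 0.0134 + 0.0424 + 0.0826 + 0.1784 + 0.3248 = 0.6416
G = 1 − 0.6416 = 0.3584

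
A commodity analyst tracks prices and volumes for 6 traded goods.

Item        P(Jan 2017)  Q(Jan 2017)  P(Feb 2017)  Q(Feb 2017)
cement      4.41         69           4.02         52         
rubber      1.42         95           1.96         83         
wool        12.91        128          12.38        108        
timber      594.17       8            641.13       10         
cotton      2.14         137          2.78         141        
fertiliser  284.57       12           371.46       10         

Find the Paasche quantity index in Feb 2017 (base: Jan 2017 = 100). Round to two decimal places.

101.76

Paasche quantity index uses current-period prices as weights.
ΣP(Feb 2017)·Q(Feb 2017) = 4.02×52 + 1.96×83 + 12.38×108 + 641.13×10 + 2.78×141 + 371.46×10 = 209.04 + 162.68 + 1337.04 + 6411.3 + 391.98 + 3714.6 = 12226.64
ΣP(Feb 2017)·Q(Jan 2017) = 4.02×69 + 1.96×95 + 12.38×128 + 641.13×8 + 2.78×137 + 371.46×12 = 277.38 + 186.2 + 1584.64 + 5129.04 + 380.86 + 4457.52 = 12015.64
Index = 12226.64 / 12015.64 × 100 = 101.7560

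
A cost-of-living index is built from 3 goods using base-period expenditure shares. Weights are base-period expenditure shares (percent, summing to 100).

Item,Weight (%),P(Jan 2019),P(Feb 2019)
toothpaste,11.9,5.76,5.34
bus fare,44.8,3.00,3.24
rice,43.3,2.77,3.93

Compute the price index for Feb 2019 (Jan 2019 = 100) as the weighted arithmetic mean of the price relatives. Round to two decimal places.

120.85

toothpaste: 11.9 × (5.34/5.76) = 11.9 × 0.927083 = 11.0323
bus fare: 44.8 × (3.24/3.00) = 44.8 × 1.080000 = 48.3840
rice: 43.3 × (3.93/2.77) = 43.3 × 1.418773 = 61.4329
Index = Σ wᵢ·(p₁ᵢ/p₀ᵢ) = 11.0323 + 48.3840 + 61.4329 = 120.8491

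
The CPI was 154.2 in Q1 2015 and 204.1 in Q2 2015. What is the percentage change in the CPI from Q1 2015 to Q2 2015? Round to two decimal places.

32.36%

Change = (204.1 − 154.2) / 154.2 × 100
       = 49.9 / 154.2 × 100 = 32.3606%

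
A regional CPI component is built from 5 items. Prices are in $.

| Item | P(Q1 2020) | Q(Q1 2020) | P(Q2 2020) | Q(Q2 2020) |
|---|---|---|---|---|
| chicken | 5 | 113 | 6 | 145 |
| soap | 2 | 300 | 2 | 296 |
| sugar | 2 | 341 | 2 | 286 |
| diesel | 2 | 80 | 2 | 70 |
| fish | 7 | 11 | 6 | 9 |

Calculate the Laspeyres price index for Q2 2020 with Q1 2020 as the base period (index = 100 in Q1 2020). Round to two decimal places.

Laspeyres price index uses base-period quantities as weights.
ΣP(Q2 2020)·Q(Q1 2020) = 6×113 + 2×300 + 2×341 + 2×80 + 6×11 = 678 + 600 + 682 + 160 + 66 = 2186
ΣP(Q1 2020)·Q(Q1 2020) = 5×113 + 2×300 + 2×341 + 2×80 + 7×11 = 565 + 600 + 682 + 160 + 77 = 2084
Index = 2186 / 2084 × 100 = 104.8944

104.89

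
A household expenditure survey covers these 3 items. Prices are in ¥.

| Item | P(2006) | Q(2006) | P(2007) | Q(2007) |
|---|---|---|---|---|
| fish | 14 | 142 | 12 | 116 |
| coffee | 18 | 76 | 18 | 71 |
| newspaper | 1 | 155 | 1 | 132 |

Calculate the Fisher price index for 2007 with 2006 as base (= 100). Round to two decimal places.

92.13

Laspeyres component (base-period weights):
ΣP(2007)Q(2006) = 12×142 + 18×76 + 1×155 = 1704 + 1368 + 155 = 3227
ΣP(2006)Q(2006) = 14×142 + 18×76 + 1×155 = 1988 + 1368 + 155 = 3511
L = 3227 / 3511 × 100 = 91.9111
Paasche component (current-period weights):
ΣP(2007)Q(2007) = 12×116 + 18×71 + 1×132 = 1392 + 1278 + 132 = 2802
ΣP(2006)Q(2007) = 14×116 + 18×71 + 1×132 = 1624 + 1278 + 132 = 3034
P = 2802 / 3034 × 100 = 92.3533
Fisher = √(L × P) = √(91.9111 × 92.3533) = 92.1320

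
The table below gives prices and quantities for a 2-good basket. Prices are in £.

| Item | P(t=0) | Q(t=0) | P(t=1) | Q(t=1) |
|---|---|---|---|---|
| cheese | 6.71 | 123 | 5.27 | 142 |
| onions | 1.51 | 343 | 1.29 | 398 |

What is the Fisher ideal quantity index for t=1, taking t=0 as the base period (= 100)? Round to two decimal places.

Laspeyres component (base-period weights):
ΣP(t=0)Q(t=1) = 6.71×142 + 1.51×398 = 952.82 + 600.98 = 1553.8
ΣP(t=0)Q(t=0) = 6.71×123 + 1.51×343 = 825.33 + 517.93 = 1343.26
L = 1553.8 / 1343.26 × 100 = 115.6738
Paasche component (current-period weights):
ΣP(t=1)Q(t=1) = 5.27×142 + 1.29×398 = 748.34 + 513.42 = 1261.76
ΣP(t=1)Q(t=0) = 5.27×123 + 1.29×343 = 648.21 + 442.47 = 1090.68
P = 1261.76 / 1090.68 × 100 = 115.6856
Fisher = √(L × P) = √(115.6738 × 115.6856) = 115.6797

115.68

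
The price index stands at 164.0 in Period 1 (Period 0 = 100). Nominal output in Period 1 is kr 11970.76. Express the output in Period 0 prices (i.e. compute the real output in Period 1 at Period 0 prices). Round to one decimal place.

7299.2

Real = Nominal ÷ (Index/100) = 11970.76 ÷ (164.0/100)
     = 11970.76 ÷ 1.640 = 7299.2439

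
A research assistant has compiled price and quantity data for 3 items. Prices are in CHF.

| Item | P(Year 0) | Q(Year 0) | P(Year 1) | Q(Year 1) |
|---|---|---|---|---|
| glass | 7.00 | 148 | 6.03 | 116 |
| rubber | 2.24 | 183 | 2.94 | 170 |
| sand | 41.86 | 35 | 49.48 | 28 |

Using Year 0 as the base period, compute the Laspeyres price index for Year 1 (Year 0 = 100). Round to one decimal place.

Laspeyres price index uses base-period quantities as weights.
ΣP(Year 1)·Q(Year 0) = 6.03×148 + 2.94×183 + 49.48×35 = 892.44 + 538.02 + 1731.8 = 3162.26
ΣP(Year 0)·Q(Year 0) = 7.00×148 + 2.24×183 + 41.86×35 = 1036 + 409.92 + 1465.1 = 2911.02
Index = 3162.26 / 2911.02 × 100 = 108.6307

108.6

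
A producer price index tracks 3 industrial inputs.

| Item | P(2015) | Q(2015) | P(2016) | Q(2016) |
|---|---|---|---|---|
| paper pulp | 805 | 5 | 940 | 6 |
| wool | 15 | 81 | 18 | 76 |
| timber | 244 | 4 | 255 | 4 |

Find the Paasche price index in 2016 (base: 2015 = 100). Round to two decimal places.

Paasche price index uses current-period quantities as weights.
ΣP(2016)·Q(2016) = 940×6 + 18×76 + 255×4 = 5640 + 1368 + 1020 = 8028
ΣP(2015)·Q(2016) = 805×6 + 15×76 + 244×4 = 4830 + 1140 + 976 = 6946
Index = 8028 / 6946 × 100 = 115.5773

115.58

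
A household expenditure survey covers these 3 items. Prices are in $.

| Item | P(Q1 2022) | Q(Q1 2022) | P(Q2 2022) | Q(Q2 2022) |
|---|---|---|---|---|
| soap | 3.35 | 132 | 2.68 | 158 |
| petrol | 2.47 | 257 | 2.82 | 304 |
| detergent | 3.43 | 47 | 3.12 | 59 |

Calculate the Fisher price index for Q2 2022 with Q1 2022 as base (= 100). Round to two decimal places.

Laspeyres component (base-period weights):
ΣP(Q2 2022)Q(Q1 2022) = 2.68×132 + 2.82×257 + 3.12×47 = 353.76 + 724.74 + 146.64 = 1225.14
ΣP(Q1 2022)Q(Q1 2022) = 3.35×132 + 2.47×257 + 3.43×47 = 442.2 + 634.79 + 161.21 = 1238.2
L = 1225.14 / 1238.2 × 100 = 98.9452
Paasche component (current-period weights):
ΣP(Q2 2022)Q(Q2 2022) = 2.68×158 + 2.82×304 + 3.12×59 = 423.44 + 857.28 + 184.08 = 1464.8
ΣP(Q1 2022)Q(Q2 2022) = 3.35×158 + 2.47×304 + 3.43×59 = 529.3 + 750.88 + 202.37 = 1482.55
P = 1464.8 / 1482.55 × 100 = 98.8027
Fisher = √(L × P) = √(98.9452 × 98.8027) = 98.8740

98.87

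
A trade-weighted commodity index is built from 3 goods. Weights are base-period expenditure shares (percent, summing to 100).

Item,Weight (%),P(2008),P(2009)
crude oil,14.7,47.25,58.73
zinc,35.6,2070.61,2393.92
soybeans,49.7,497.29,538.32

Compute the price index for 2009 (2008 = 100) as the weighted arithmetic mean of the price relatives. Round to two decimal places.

crude oil: 14.7 × (58.73/47.25) = 14.7 × 1.242963 = 18.2716
zinc: 35.6 × (2393.92/2070.61) = 35.6 × 1.156142 = 41.1587
soybeans: 49.7 × (538.32/497.29) = 49.7 × 1.082507 = 53.8006
Index = Σ wᵢ·(p₁ᵢ/p₀ᵢ) = 18.2716 + 41.1587 + 53.8006 = 113.2308

113.23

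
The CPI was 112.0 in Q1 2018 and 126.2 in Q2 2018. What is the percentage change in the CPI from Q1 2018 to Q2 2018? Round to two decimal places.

Change = (126.2 − 112.0) / 112.0 × 100
       = 14.2 / 112.0 × 100 = 12.6786%

12.68%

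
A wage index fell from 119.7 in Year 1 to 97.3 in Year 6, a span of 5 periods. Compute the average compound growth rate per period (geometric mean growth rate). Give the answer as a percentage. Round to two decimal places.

Growth factor = (97.3/119.7)^(1/5) = (0.812865)^(1/5) = 0.959409
Growth rate = 0.959409 − 1 = -0.040591 = -4.0591%

-4.06%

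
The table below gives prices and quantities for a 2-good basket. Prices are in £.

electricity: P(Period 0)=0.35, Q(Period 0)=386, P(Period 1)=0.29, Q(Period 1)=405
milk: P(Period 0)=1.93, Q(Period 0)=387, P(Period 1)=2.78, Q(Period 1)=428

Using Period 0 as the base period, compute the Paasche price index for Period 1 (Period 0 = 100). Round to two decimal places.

Paasche price index uses current-period quantities as weights.
ΣP(Period 1)·Q(Period 1) = 0.29×405 + 2.78×428 = 117.45 + 1189.84 = 1307.29
ΣP(Period 0)·Q(Period 1) = 0.35×405 + 1.93×428 = 141.75 + 826.04 = 967.79
Index = 1307.29 / 967.79 × 100 = 135.0799

135.08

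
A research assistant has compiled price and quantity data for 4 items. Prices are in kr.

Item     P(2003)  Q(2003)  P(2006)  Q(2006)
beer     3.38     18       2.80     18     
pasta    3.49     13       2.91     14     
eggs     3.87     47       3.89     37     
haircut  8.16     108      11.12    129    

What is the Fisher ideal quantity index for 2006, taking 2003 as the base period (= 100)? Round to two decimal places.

Laspeyres component (base-period weights):
ΣP(2003)Q(2006) = 3.38×18 + 3.49×14 + 3.87×37 + 8.16×129 = 60.84 + 48.86 + 143.19 + 1052.64 = 1305.53
ΣP(2003)Q(2003) = 3.38×18 + 3.49×13 + 3.87×47 + 8.16×108 = 60.84 + 45.37 + 181.89 + 881.28 = 1169.38
L = 1305.53 / 1169.38 × 100 = 111.6429
Paasche component (current-period weights):
ΣP(2006)Q(2006) = 2.80×18 + 2.91×14 + 3.89×37 + 11.12×129 = 50.4 + 40.74 + 143.93 + 1434.48 = 1669.55
ΣP(2006)Q(2003) = 2.80×18 + 2.91×13 + 3.89×47 + 11.12×108 = 50.4 + 37.83 + 182.83 + 1200.96 = 1472.02
P = 1669.55 / 1472.02 × 100 = 113.4190
Fisher = √(L × P) = √(111.6429 × 113.4190) = 112.5274

112.53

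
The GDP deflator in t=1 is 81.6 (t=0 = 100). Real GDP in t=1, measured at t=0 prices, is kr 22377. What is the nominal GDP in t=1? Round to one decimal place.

Nominal = Real × (Index/100) = 22377 × (81.6/100)
        = 22377 × 0.816 = 18259.6320

18259.6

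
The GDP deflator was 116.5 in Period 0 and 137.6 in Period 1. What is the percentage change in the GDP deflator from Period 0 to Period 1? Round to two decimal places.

18.11%

Change = (137.6 − 116.5) / 116.5 × 100
       = 21.1 / 116.5 × 100 = 18.1116%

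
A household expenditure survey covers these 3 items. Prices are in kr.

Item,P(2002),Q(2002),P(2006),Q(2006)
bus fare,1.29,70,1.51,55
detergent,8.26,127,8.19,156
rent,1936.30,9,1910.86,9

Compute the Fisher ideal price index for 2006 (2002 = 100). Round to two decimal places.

Laspeyres component (base-period weights):
ΣP(2006)Q(2002) = 1.51×70 + 8.19×127 + 1910.86×9 = 105.7 + 1040.13 + 17197.74 = 18343.57
ΣP(2002)Q(2002) = 1.29×70 + 8.26×127 + 1936.30×9 = 90.3 + 1049.02 + 17426.7 = 18566.02
L = 18343.57 / 18566.02 × 100 = 98.8018
Paasche component (current-period weights):
ΣP(2006)Q(2006) = 1.51×55 + 8.19×156 + 1910.86×9 = 83.05 + 1277.64 + 17197.74 = 18558.43
ΣP(2002)Q(2006) = 1.29×55 + 8.26×156 + 1936.30×9 = 70.95 + 1288.56 + 17426.7 = 18786.21
P = 18558.43 / 18786.21 × 100 = 98.7875
Fisher = √(L × P) = √(98.8018 × 98.7875) = 98.7947

98.79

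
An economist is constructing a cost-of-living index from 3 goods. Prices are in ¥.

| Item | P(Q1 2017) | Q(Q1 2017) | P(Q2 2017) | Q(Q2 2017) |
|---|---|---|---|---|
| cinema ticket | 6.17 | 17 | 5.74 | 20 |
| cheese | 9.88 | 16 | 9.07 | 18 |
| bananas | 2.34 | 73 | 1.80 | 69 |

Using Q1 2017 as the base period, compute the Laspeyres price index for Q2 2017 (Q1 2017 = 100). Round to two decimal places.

86.24

Laspeyres price index uses base-period quantities as weights.
ΣP(Q2 2017)·Q(Q1 2017) = 5.74×17 + 9.07×16 + 1.80×73 = 97.58 + 145.12 + 131.4 = 374.1
ΣP(Q1 2017)·Q(Q1 2017) = 6.17×17 + 9.88×16 + 2.34×73 = 104.89 + 158.08 + 170.82 = 433.79
Index = 374.1 / 433.79 × 100 = 86.2399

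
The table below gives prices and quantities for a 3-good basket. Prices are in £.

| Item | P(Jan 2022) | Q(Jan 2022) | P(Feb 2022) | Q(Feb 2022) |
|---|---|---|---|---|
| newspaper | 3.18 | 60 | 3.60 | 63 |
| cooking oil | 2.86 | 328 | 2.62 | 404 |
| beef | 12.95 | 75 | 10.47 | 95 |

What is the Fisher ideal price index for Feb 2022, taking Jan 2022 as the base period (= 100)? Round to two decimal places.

Laspeyres component (base-period weights):
ΣP(Feb 2022)Q(Jan 2022) = 3.60×60 + 2.62×328 + 10.47×75 = 216 + 859.36 + 785.25 = 1860.61
ΣP(Jan 2022)Q(Jan 2022) = 3.18×60 + 2.86×328 + 12.95×75 = 190.8 + 938.08 + 971.25 = 2100.13
L = 1860.61 / 2100.13 × 100 = 88.5950
Paasche component (current-period weights):
ΣP(Feb 2022)Q(Feb 2022) = 3.60×63 + 2.62×404 + 10.47×95 = 226.8 + 1058.48 + 994.65 = 2279.93
ΣP(Jan 2022)Q(Feb 2022) = 3.18×63 + 2.86×404 + 12.95×95 = 200.34 + 1155.44 + 1230.25 = 2586.03
P = 2279.93 / 2586.03 × 100 = 88.1633
Fisher = √(L × P) = √(88.5950 × 88.1633) = 88.3789

88.38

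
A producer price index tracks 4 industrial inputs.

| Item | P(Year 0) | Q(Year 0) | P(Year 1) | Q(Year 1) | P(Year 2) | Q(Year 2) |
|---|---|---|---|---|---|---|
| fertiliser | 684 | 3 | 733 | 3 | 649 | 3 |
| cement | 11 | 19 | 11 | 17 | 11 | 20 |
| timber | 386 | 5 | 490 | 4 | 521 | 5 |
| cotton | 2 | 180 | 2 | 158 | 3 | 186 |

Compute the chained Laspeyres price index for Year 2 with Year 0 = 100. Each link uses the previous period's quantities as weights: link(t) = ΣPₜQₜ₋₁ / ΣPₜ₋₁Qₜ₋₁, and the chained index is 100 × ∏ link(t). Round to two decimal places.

Link Year 0→Year 1:
ΣP(Year 1)Q(Year 0) = 733×3 + 11×19 + 490×5 + 2×180 = 2199 + 209 + 2450 + 360 = 5218
ΣP(Year 0)Q(Year 0) = 684×3 + 11×19 + 386×5 + 2×180 = 2052 + 209 + 1930 + 360 = 4551
link = 5218/4551 = 1.146561
Link Year 1→Year 2:
ΣP(Year 2)Q(Year 1) = 649×3 + 11×17 + 521×4 + 3×158 = 1947 + 187 + 2084 + 474 = 4692
ΣP(Year 1)Q(Year 1) = 733×3 + 11×17 + 490×4 + 2×158 = 2199 + 187 + 1960 + 316 = 4662
link = 4692/4662 = 1.006435
Chained index = 100 × 1.146561 × 1.006435 = 115.3939

115.39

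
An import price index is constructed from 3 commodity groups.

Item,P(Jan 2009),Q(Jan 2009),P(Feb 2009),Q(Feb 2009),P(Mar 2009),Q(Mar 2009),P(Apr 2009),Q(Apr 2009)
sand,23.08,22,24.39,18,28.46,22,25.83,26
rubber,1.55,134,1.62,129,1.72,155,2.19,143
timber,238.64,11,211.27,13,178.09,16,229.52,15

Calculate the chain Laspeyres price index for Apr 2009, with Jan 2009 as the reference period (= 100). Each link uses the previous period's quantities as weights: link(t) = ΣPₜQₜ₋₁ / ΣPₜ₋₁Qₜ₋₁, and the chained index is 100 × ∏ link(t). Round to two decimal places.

101.29

Link Jan 2009→Feb 2009:
ΣP(Feb 2009)Q(Jan 2009) = 24.39×22 + 1.62×134 + 211.27×11 = 536.58 + 217.08 + 2323.97 = 3077.63
ΣP(Jan 2009)Q(Jan 2009) = 23.08×22 + 1.55×134 + 238.64×11 = 507.76 + 207.7 + 2625.04 = 3340.5
link = 3077.63/3340.5 = 0.921308
Link Feb 2009→Mar 2009:
ΣP(Mar 2009)Q(Feb 2009) = 28.46×18 + 1.72×129 + 178.09×13 = 512.28 + 221.88 + 2315.17 = 3049.33
ΣP(Feb 2009)Q(Feb 2009) = 24.39×18 + 1.62×129 + 211.27×13 = 439.02 + 208.98 + 2746.51 = 3394.51
link = 3049.33/3394.51 = 0.898312
Link Mar 2009→Apr 2009:
ΣP(Apr 2009)Q(Mar 2009) = 25.83×22 + 2.19×155 + 229.52×16 = 568.26 + 339.45 + 3672.32 = 4580.03
ΣP(Mar 2009)Q(Mar 2009) = 28.46×22 + 1.72×155 + 178.09×16 = 626.12 + 266.6 + 2849.44 = 3742.16
link = 4580.03/3742.16 = 1.223900
Chained index = 100 × 0.921308 × 0.898312 × 1.223900 = 101.2927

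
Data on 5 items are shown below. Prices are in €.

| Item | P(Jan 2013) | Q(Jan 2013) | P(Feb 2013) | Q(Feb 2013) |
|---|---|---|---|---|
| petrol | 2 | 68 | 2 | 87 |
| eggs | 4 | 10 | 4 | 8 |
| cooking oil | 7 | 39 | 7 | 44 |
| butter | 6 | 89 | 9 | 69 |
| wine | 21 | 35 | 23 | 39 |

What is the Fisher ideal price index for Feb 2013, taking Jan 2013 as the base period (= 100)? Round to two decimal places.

117.95

Laspeyres component (base-period weights):
ΣP(Feb 2013)Q(Jan 2013) = 2×68 + 4×10 + 7×39 + 9×89 + 23×35 = 136 + 40 + 273 + 801 + 805 = 2055
ΣP(Jan 2013)Q(Jan 2013) = 2×68 + 4×10 + 7×39 + 6×89 + 21×35 = 136 + 40 + 273 + 534 + 735 = 1718
L = 2055 / 1718 × 100 = 119.6158
Paasche component (current-period weights):
ΣP(Feb 2013)Q(Feb 2013) = 2×87 + 4×8 + 7×44 + 9×69 + 23×39 = 174 + 32 + 308 + 621 + 897 = 2032
ΣP(Jan 2013)Q(Feb 2013) = 2×87 + 4×8 + 7×44 + 6×69 + 21×39 = 174 + 32 + 308 + 414 + 819 = 1747
P = 2032 / 1747 × 100 = 116.3137
Fisher = √(L × P) = √(119.6158 × 116.3137) = 117.9532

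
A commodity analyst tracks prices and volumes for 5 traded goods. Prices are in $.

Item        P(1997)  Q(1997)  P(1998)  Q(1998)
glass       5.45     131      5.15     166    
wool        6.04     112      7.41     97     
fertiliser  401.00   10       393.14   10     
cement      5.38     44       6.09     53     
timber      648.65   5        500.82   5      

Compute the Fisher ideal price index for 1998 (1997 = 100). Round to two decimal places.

Laspeyres component (base-period weights):
ΣP(1998)Q(1997) = 5.15×131 + 7.41×112 + 393.14×10 + 6.09×44 + 500.82×5 = 674.65 + 829.92 + 3931.4 + 267.96 + 2504.1 = 8208.03
ΣP(1997)Q(1997) = 5.45×131 + 6.04×112 + 401.00×10 + 5.38×44 + 648.65×5 = 713.95 + 676.48 + 4010 + 236.72 + 3243.25 = 8880.4
L = 8208.03 / 8880.4 × 100 = 92.4286
Paasche component (current-period weights):
ΣP(1998)Q(1998) = 5.15×166 + 7.41×97 + 393.14×10 + 6.09×53 + 500.82×5 = 854.9 + 718.77 + 3931.4 + 322.77 + 2504.1 = 8331.94
ΣP(1997)Q(1998) = 5.45×166 + 6.04×97 + 401.00×10 + 5.38×53 + 648.65×5 = 904.7 + 585.88 + 4010 + 285.14 + 3243.25 = 9028.97
P = 8331.94 / 9028.97 × 100 = 92.2801
Fisher = √(L × P) = √(92.4286 × 92.2801) = 92.3543

92.35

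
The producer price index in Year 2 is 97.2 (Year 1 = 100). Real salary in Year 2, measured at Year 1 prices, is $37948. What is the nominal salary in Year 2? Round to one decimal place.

Nominal = Real × (Index/100) = 37948 × (97.2/100)
        = 37948 × 0.972 = 36885.4560

36885.5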